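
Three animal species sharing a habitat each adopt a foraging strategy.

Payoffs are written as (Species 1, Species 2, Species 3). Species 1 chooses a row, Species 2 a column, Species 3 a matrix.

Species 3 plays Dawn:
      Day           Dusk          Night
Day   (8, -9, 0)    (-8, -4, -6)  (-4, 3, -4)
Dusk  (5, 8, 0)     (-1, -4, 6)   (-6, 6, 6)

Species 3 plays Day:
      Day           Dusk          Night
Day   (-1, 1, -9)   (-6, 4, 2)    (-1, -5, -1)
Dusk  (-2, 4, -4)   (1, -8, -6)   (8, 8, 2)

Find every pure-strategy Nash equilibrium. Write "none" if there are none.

Species 1 against (Day, Dawn): payoffs 8, 5 → best response Day.
Species 1 against (Day, Day): payoffs -1, -2 → best response Day.
Species 1 against (Dusk, Dawn): payoffs -8, -1 → best response Dusk.
Species 1 against (Dusk, Day): payoffs -6, 1 → best response Dusk.
Species 1 against (Night, Dawn): payoffs -4, -6 → best response Day.
Species 1 against (Night, Day): payoffs -1, 8 → best response Dusk.
Species 2 against (Day, Dawn): payoffs -9, -4, 3 → best response Night.
Species 2 against (Day, Day): payoffs 1, 4, -5 → best response Dusk.
Species 2 against (Dusk, Dawn): payoffs 8, -4, 6 → best response Day.
Species 2 against (Dusk, Day): payoffs 4, -8, 8 → best response Night.
Species 3 against (Day, Day): payoffs 0, -9 → best response Dawn.
Species 3 against (Day, Dusk): payoffs -6, 2 → best response Day.
Species 3 against (Day, Night): payoffs -4, -1 → best response Day.
Species 3 against (Dusk, Day): payoffs 0, -4 → best response Dawn.
Species 3 against (Dusk, Dusk): payoffs 6, -6 → best response Dawn.
Species 3 against (Dusk, Night): payoffs 6, 2 → best response Dawn.
No profile is a mutual best response for all players.

There is no pure-strategy Nash equilibrium.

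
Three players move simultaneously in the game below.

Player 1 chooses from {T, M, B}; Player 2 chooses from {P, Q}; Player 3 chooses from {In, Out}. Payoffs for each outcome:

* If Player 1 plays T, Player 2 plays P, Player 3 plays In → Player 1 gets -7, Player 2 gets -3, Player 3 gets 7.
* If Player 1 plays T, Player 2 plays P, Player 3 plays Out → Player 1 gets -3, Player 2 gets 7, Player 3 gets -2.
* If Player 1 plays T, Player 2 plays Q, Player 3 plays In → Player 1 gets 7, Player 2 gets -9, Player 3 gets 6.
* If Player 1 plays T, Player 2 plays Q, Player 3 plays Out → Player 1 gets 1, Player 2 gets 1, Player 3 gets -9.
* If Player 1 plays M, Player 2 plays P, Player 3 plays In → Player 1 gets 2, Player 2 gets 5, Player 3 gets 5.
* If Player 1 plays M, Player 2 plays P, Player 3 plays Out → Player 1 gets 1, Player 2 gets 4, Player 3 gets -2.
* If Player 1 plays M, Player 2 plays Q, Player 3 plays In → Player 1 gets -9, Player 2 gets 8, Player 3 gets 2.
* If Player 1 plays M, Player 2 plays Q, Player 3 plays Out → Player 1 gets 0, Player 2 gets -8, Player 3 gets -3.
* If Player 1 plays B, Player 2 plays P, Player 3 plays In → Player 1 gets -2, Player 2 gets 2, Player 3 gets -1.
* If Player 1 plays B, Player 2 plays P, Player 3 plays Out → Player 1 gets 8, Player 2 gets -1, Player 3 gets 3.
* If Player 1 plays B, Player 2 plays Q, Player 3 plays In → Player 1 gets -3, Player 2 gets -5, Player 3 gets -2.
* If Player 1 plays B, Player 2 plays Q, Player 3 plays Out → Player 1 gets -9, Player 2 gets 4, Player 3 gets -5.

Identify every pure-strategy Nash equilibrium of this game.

Player 1 against (P, In): payoffs -7, 2, -2 → best response M.
Player 1 against (P, Out): payoffs -3, 1, 8 → best response B.
Player 1 against (Q, In): payoffs 7, -9, -3 → best response T.
Player 1 against (Q, Out): payoffs 1, 0, -9 → best response T.
Player 2 against (T, In): payoffs -3, -9 → best response P.
Player 2 against (T, Out): payoffs 7, 1 → best response P.
Player 2 against (M, In): payoffs 5, 8 → best response Q.
Player 2 against (M, Out): payoffs 4, -8 → best response P.
Player 2 against (B, In): payoffs 2, -5 → best response P.
Player 2 against (B, Out): payoffs -1, 4 → best response Q.
Player 3 against (T, P): payoffs 7, -2 → best response In.
Player 3 against (T, Q): payoffs 6, -9 → best response In.
Player 3 against (M, P): payoffs 5, -2 → best response In.
Player 3 against (M, Q): payoffs 2, -3 → best response In.
Player 3 against (B, P): payoffs -1, 3 → best response Out.
Player 3 against (B, Q): payoffs -2, -5 → best response In.
No profile is a mutual best response for all players.

This game has no pure Nash equilibrium.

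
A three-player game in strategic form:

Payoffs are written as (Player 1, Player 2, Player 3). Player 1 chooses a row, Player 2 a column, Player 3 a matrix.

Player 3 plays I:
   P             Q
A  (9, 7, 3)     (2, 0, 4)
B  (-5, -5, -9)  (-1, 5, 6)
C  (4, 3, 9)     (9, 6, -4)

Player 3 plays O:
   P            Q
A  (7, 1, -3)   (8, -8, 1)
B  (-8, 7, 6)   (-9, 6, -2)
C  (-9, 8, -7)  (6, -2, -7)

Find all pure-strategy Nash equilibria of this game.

The pure Nash equilibria are (A, P, I); (C, Q, I).

For each strategy profile, look for a profitable unilateral deviation.
(A, P, I): Player 1 gets 9, best alternative 4; Player 2 gets 7, best alternative 0; Player 3 gets 3, best alternative -3. No profitable deviation — NE.
(A, P, O): Player 3 can switch to I (-3 → 3). Not NE.
(A, Q, I): Player 1 can switch to C (2 → 9). Not NE.
(A, Q, O): Player 2 can switch to P (-8 → 1). Not NE.
(B, P, I): Player 1 can switch to A (-5 → 9). Not NE.
(B, P, O): Player 1 can switch to A (-8 → 7). Not NE.
(B, Q, I): Player 1 can switch to A (-1 → 2). Not NE.
(B, Q, O): Player 1 can switch to A (-9 → 8). Not NE.
(C, P, I): Player 1 can switch to A (4 → 9). Not NE.
(C, P, O): Player 1 can switch to A (-9 → 7). Not NE.
(C, Q, I): Player 1 gets 9, best alternative 2; Player 2 gets 6, best alternative 3; Player 3 gets -4, best alternative -7. No profitable deviation — NE.
(C, Q, O): Player 1 can switch to A (6 → 8). Not NE.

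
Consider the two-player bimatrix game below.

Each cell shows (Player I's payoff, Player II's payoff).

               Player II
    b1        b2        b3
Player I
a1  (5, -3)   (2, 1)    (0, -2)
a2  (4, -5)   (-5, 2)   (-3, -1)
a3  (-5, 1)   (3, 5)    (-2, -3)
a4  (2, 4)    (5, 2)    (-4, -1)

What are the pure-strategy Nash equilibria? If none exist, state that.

There is no pure-strategy Nash equilibrium.

For each player, find the best response to each opponent profile; mutual best responses are the pure NE.
Player I against b1: payoffs 5, 4, -5, 2 → best response a1.
Player I against b2: payoffs 2, -5, 3, 5 → best response a4.
Player I against b3: payoffs 0, -3, -2, -4 → best response a1.
Player II against a1: payoffs -3, 1, -2 → best response b2.
Player II against a2: payoffs -5, 2, -1 → best response b2.
Player II against a3: payoffs 1, 5, -3 → best response b2.
Player II against a4: payoffs 4, 2, -1 → best response b1.
No profile is a mutual best response for all players.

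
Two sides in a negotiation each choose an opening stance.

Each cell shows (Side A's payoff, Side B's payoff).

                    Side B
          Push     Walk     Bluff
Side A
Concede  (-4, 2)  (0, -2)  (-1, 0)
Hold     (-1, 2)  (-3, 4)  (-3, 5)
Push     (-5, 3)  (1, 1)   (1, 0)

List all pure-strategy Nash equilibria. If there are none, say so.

No pure-strategy Nash equilibrium.

Mark each player's best response to every combination of opponents' strategies; a profile where every player is best-responding is a pure Nash equilibrium.
Side A against Push: payoffs -4, -1, -5 → best response Hold.
Side A against Walk: payoffs 0, -3, 1 → best response Push.
Side A against Bluff: payoffs -1, -3, 1 → best response Push.
Side B against Concede: payoffs 2, -2, 0 → best response Push.
Side B against Hold: payoffs 2, 4, 5 → best response Bluff.
Side B against Push: payoffs 3, 1, 0 → best response Push.
No profile is a mutual best response for all players.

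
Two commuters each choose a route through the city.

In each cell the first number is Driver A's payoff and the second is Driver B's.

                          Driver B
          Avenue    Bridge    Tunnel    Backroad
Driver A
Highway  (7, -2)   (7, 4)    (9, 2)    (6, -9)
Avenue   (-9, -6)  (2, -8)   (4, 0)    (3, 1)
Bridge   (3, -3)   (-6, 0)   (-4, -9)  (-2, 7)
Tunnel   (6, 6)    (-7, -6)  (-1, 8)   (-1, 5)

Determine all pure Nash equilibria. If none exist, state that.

(Highway, Bridge)

(Highway, Avenue): Driver B can switch to Bridge (-2 → 4). Not NE.
(Highway, Bridge): Driver A gets 7, best alternative 2; Driver B gets 4, best alternative 2. No profitable deviation — NE.
(Highway, Tunnel): Driver B can switch to Bridge (2 → 4). Not NE.
(Highway, Backroad): Driver B can switch to Avenue (-9 → -2). Not NE.
(Avenue, Avenue): Driver A can switch to Highway (-9 → 7). Not NE.
(Avenue, Bridge): Driver A can switch to Highway (2 → 7). Not NE.
(Avenue, Tunnel): Driver A can switch to Highway (4 → 9). Not NE.
(The remaining 9 profiles each have a profitable deviation by the same check.)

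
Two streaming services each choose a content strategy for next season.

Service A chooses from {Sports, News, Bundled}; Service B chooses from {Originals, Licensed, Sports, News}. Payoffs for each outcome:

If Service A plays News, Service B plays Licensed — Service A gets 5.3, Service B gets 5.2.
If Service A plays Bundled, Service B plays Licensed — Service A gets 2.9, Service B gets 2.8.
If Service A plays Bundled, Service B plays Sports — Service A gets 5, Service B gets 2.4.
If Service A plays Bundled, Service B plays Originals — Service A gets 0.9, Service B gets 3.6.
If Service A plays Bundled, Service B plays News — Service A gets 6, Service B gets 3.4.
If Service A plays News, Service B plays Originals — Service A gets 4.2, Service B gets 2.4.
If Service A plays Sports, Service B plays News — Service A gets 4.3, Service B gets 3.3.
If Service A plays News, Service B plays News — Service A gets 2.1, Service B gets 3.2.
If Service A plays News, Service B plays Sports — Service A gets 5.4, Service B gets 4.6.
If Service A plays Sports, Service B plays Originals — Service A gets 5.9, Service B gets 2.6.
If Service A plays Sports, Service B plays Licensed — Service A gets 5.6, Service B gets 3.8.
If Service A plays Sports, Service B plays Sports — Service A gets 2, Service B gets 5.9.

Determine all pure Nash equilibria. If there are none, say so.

(Sports, Originals): Service B can switch to Licensed (2.6 → 3.8). Not NE.
(Sports, Licensed): Service B can switch to Sports (3.8 → 5.9). Not NE.
(Sports, Sports): Service A can switch to News (2 → 5.4). Not NE.
(Sports, News): Service A can switch to Bundled (4.3 → 6). Not NE.
(News, Originals): Service A can switch to Sports (4.2 → 5.9). Not NE.
(News, Licensed): Service A can switch to Sports (5.3 → 5.6). Not NE.
(News, Sports): Service B can switch to Licensed (4.6 → 5.2). Not NE.
(News, News): Service A can switch to Sports (2.1 → 4.3). Not NE.
(The remaining 4 profiles each have a profitable deviation by the same check.)

There is no pure-strategy Nash equilibrium.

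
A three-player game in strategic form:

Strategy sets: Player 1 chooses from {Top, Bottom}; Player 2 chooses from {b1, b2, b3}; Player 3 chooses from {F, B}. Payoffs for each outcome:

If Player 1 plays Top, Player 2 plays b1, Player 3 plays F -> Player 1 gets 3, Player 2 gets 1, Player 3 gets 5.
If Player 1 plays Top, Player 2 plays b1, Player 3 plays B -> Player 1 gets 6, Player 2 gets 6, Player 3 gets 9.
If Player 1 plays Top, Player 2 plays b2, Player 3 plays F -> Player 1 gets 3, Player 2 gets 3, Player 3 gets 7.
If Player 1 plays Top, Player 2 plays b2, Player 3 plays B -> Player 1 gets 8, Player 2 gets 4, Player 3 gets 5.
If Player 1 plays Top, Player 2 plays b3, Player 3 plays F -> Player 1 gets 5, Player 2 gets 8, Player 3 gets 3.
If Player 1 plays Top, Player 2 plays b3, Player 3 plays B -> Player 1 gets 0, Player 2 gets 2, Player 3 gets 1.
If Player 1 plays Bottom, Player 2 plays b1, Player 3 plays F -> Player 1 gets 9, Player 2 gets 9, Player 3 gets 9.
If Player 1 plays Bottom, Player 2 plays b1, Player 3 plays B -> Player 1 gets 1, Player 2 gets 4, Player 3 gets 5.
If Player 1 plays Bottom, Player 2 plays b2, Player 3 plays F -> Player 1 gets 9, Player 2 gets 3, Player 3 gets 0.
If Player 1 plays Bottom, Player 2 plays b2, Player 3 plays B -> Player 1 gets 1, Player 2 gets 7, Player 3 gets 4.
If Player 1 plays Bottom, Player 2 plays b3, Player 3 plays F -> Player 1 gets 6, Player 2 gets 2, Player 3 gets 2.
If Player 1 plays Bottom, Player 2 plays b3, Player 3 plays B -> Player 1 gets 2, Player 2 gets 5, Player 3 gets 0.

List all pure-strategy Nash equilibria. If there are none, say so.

(Top, b1, B) and (Bottom, b1, F)

Player 1 against (b1, F): payoffs 3, 9 → best response Bottom.
Player 1 against (b1, B): payoffs 6, 1 → best response Top.
Player 1 against (b2, F): payoffs 3, 9 → best response Bottom.
Player 1 against (b2, B): payoffs 8, 1 → best response Top.
Player 1 against (b3, F): payoffs 5, 6 → best response Bottom.
Player 1 against (b3, B): payoffs 0, 2 → best response Bottom.
Player 2 against (Top, F): payoffs 1, 3, 8 → best response b3.
Player 2 against (Top, B): payoffs 6, 4, 2 → best response b1.
Player 2 against (Bottom, F): payoffs 9, 3, 2 → best response b1.
Player 2 against (Bottom, B): payoffs 4, 7, 5 → best response b2.
Player 3 against (Top, b1): payoffs 5, 9 → best response B.
Player 3 against (Top, b2): payoffs 7, 5 → best response F.
Player 3 against (Top, b3): payoffs 3, 1 → best response F.
Player 3 against (Bottom, b1): payoffs 9, 5 → best response F.
Player 3 against (Bottom, b2): payoffs 0, 4 → best response B.
Player 3 against (Bottom, b3): payoffs 2, 0 → best response F.
Mutual best responses: (Top, b1, B); (Bottom, b1, F).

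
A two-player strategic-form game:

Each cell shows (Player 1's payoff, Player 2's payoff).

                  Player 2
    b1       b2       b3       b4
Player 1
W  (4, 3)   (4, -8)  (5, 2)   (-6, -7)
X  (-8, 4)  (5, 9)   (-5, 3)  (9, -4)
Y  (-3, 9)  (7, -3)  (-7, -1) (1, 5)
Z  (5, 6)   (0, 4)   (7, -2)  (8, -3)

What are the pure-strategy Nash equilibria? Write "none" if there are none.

The unique pure-strategy Nash equilibrium is (Z, b1).

For each strategy profile, look for a profitable unilateral deviation.
(W, b1): Player 1 can switch to Z (4 → 5). Not NE.
(W, b2): Player 1 can switch to X (4 → 5). Not NE.
(W, b3): Player 1 can switch to Z (5 → 7). Not NE.
(W, b4): Player 1 can switch to X (-6 → 9). Not NE.
(X, b1): Player 1 can switch to W (-8 → 4). Not NE.
(X, b2): Player 1 can switch to Y (5 → 7). Not NE.
(X, b3): Player 1 can switch to W (-5 → 5). Not NE.
(X, b4): Player 2 can switch to b1 (-4 → 4). Not NE.
(Y, b1): Player 1 can switch to W (-3 → 4). Not NE.
(Y, b2): Player 2 can switch to b1 (-3 → 9). Not NE.
(Y, b3): Player 1 can switch to W (-7 → 5). Not NE.
(Y, b4): Player 1 can switch to X (1 → 9). Not NE.
(Z, b1): Player 1 gets 5, best alternative 4; Player 2 gets 6, best alternative 4. No profitable deviation — NE.
(The remaining 3 profiles each have a profitable deviation by the same check.)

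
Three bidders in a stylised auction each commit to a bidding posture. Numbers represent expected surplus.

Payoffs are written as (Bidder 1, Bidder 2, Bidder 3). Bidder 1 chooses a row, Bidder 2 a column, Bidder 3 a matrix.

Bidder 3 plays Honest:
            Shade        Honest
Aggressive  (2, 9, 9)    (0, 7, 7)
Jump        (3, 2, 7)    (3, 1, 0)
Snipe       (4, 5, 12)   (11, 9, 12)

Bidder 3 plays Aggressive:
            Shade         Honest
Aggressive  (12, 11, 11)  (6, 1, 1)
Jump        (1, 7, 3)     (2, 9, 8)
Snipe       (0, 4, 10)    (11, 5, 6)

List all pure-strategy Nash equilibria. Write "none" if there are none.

Pure-strategy Nash equilibria: (Aggressive, Shade, Aggressive), (Snipe, Honest, Honest)

Bidder 1 against (Shade, Honest): payoffs 2, 3, 4 → best response Snipe.
Bidder 1 against (Shade, Aggressive): payoffs 12, 1, 0 → best response Aggressive.
Bidder 1 against (Honest, Honest): payoffs 0, 3, 11 → best response Snipe.
Bidder 1 against (Honest, Aggressive): payoffs 6, 2, 11 → best response Snipe.
Bidder 2 against (Aggressive, Honest): payoffs 9, 7 → best response Shade.
Bidder 2 against (Aggressive, Aggressive): payoffs 11, 1 → best response Shade.
Bidder 2 against (Jump, Honest): payoffs 2, 1 → best response Shade.
Bidder 2 against (Jump, Aggressive): payoffs 7, 9 → best response Honest.
Bidder 2 against (Snipe, Honest): payoffs 5, 9 → best response Honest.
Bidder 2 against (Snipe, Aggressive): payoffs 4, 5 → best response Honest.
Bidder 3 against (Aggressive, Shade): payoffs 9, 11 → best response Aggressive.
Bidder 3 against (Aggressive, Honest): payoffs 7, 1 → best response Honest.
Bidder 3 against (Jump, Shade): payoffs 7, 3 → best response Honest.
Bidder 3 against (Jump, Honest): payoffs 0, 8 → best response Aggressive.
Bidder 3 against (Snipe, Shade): payoffs 12, 10 → best response Honest.
Bidder 3 against (Snipe, Honest): payoffs 12, 6 → best response Honest.
Mutual best responses: (Aggressive, Shade, Aggressive); (Snipe, Honest, Honest).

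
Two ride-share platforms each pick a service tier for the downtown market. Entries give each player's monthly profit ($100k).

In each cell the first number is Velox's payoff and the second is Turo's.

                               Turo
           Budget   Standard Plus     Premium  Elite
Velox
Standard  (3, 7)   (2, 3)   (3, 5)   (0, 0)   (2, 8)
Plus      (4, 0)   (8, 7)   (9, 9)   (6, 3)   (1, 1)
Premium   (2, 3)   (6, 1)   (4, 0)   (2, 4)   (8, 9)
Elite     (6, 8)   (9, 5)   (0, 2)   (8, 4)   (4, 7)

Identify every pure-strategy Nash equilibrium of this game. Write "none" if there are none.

Pure-strategy Nash equilibria: (Plus, Plus); (Premium, Elite); (Elite, Budget)

Velox against Budget: payoffs 3, 4, 2, 6 → best response Elite.
Velox against Standard: payoffs 2, 8, 6, 9 → best response Elite.
Velox against Plus: payoffs 3, 9, 4, 0 → best response Plus.
Velox against Premium: payoffs 0, 6, 2, 8 → best response Elite.
Velox against Elite: payoffs 2, 1, 8, 4 → best response Premium.
Turo against Standard: payoffs 7, 3, 5, 0, 8 → best response Elite.
Turo against Plus: payoffs 0, 7, 9, 3, 1 → best response Plus.
Turo against Premium: payoffs 3, 1, 0, 4, 9 → best response Elite.
Turo against Elite: payoffs 8, 5, 2, 4, 7 → best response Budget.
Mutual best responses: (Plus, Plus); (Premium, Elite); (Elite, Budget).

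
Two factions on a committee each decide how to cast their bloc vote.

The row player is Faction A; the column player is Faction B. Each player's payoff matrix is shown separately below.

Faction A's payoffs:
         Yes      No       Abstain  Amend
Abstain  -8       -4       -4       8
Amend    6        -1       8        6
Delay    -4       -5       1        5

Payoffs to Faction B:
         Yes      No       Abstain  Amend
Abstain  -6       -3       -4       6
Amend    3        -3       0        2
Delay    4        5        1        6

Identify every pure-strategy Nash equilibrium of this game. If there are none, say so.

(Abstain, Amend); (Amend, Yes)

Check each profile: it is a Nash equilibrium iff no player can strictly gain by switching unilaterally.
(Abstain, Yes): Faction A can switch to Amend (-8 → 6). Not NE.
(Abstain, No): Faction A can switch to Amend (-4 → -1). Not NE.
(Abstain, Abstain): Faction A can switch to Amend (-4 → 8). Not NE.
(Abstain, Amend): Faction A gets 8, best alternative 6; Faction B gets 6, best alternative -3. No profitable deviation — NE.
(Amend, Yes): Faction A gets 6, best alternative -4; Faction B gets 3, best alternative 2. No profitable deviation — NE.
(Amend, No): Faction B can switch to Yes (-3 → 3). Not NE.
(Amend, Abstain): Faction B can switch to Yes (0 → 3). Not NE.
(Amend, Amend): Faction A can switch to Abstain (6 → 8). Not NE.
(Delay, Yes): Faction A can switch to Amend (-4 → 6). Not NE.
(Delay, No): Faction A can switch to Abstain (-5 → -4). Not NE.
(Delay, Abstain): Faction A can switch to Amend (1 → 8). Not NE.
(Delay, Amend): Faction A can switch to Abstain (5 → 8). Not NE.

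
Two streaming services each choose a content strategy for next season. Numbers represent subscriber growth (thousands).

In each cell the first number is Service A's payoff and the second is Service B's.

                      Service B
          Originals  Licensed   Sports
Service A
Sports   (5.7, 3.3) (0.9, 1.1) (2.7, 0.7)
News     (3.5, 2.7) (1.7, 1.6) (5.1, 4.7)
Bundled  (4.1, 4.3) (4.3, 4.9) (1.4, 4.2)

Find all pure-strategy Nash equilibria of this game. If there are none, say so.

(Sports, Originals), (News, Sports), (Bundled, Licensed)

(Sports, Originals): Service A gets 5.7, best alternative 4.1; Service B gets 3.3, best alternative 1.1. No profitable deviation — NE.
(Sports, Licensed): Service A can switch to News (0.9 → 1.7). Not NE.
(Sports, Sports): Service A can switch to News (2.7 → 5.1). Not NE.
(News, Originals): Service A can switch to Sports (3.5 → 5.7). Not NE.
(News, Licensed): Service A can switch to Bundled (1.7 → 4.3). Not NE.
(News, Sports): Service A gets 5.1, best alternative 2.7; Service B gets 4.7, best alternative 2.7. No profitable deviation — NE.
(Bundled, Originals): Service A can switch to Sports (4.1 → 5.7). Not NE.
(Bundled, Licensed): Service A gets 4.3, best alternative 1.7; Service B gets 4.9, best alternative 4.3. No profitable deviation — NE.
(Bundled, Sports): Service A can switch to Sports (1.4 → 2.7). Not NE.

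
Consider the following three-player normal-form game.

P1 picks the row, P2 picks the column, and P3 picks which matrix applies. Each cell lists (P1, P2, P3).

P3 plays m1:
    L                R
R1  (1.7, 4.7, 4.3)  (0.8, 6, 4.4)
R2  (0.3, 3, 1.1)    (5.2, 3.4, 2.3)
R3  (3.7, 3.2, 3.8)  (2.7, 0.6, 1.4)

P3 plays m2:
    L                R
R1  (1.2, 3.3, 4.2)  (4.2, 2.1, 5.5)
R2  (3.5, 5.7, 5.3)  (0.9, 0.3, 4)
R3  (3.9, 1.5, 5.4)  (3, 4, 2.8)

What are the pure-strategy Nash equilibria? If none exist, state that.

none

Mark each player's best response to every combination of opponents' strategies; a profile where every player is best-responding is a pure Nash equilibrium.
P1 against (L, m1): payoffs 1.7, 0.3, 3.7 → best response R3.
P1 against (L, m2): payoffs 1.2, 3.5, 3.9 → best response R3.
P1 against (R, m1): payoffs 0.8, 5.2, 2.7 → best response R2.
P1 against (R, m2): payoffs 4.2, 0.9, 3 → best response R1.
P2 against (R1, m1): payoffs 4.7, 6 → best response R.
P2 against (R1, m2): payoffs 3.3, 2.1 → best response L.
P2 against (R2, m1): payoffs 3, 3.4 → best response R.
P2 against (R2, m2): payoffs 5.7, 0.3 → best response L.
P2 against (R3, m1): payoffs 3.2, 0.6 → best response L.
P2 against (R3, m2): payoffs 1.5, 4 → best response R.
P3 against (R1, L): payoffs 4.3, 4.2 → best response m1.
P3 against (R1, R): payoffs 4.4, 5.5 → best response m2.
P3 against (R2, L): payoffs 1.1, 5.3 → best response m2.
P3 against (R2, R): payoffs 2.3, 4 → best response m2.
P3 against (R3, L): payoffs 3.8, 5.4 → best response m2.
P3 against (R3, R): payoffs 1.4, 2.8 → best response m2.
No profile is a mutual best response for all players.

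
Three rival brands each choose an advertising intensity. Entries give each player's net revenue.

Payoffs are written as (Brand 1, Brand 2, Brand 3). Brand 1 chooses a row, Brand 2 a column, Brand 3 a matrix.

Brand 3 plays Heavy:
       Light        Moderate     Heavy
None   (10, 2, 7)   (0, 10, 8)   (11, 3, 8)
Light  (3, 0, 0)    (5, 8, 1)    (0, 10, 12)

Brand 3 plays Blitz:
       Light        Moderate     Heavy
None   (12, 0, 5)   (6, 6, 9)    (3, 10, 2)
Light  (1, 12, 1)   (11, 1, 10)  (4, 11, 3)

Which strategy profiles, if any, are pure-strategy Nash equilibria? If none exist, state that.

(None, Light, Heavy): Brand 2 can switch to Moderate (2 → 10). Not NE.
(None, Light, Blitz): Brand 2 can switch to Moderate (0 → 6). Not NE.
(None, Moderate, Heavy): Brand 1 can switch to Light (0 → 5). Not NE.
(None, Moderate, Blitz): Brand 1 can switch to Light (6 → 11). Not NE.
(None, Heavy, Heavy): Brand 2 can switch to Moderate (3 → 10). Not NE.
(None, Heavy, Blitz): Brand 1 can switch to Light (3 → 4). Not NE.
(Light, Light, Heavy): Brand 1 can switch to None (3 → 10). Not NE.
(Light, Light, Blitz): Brand 1 can switch to None (1 → 12). Not NE.
(Light, Moderate, Heavy): Brand 2 can switch to Heavy (8 → 10). Not NE.
(Light, Moderate, Blitz): Brand 2 can switch to Light (1 → 12). Not NE.
(The remaining 2 profiles each have a profitable deviation by the same check.)

none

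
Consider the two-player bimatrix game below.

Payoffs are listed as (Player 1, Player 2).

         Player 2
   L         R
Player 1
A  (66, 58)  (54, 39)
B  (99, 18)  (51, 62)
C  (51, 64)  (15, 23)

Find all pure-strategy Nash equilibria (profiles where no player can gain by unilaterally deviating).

There is no pure-strategy Nash equilibrium.

Player 1 against L: payoffs 66, 99, 51 → best response B.
Player 1 against R: payoffs 54, 51, 15 → best response A.
Player 2 against A: payoffs 58, 39 → best response L.
Player 2 against B: payoffs 18, 62 → best response R.
Player 2 against C: payoffs 64, 23 → best response L.
No profile is a mutual best response for all players.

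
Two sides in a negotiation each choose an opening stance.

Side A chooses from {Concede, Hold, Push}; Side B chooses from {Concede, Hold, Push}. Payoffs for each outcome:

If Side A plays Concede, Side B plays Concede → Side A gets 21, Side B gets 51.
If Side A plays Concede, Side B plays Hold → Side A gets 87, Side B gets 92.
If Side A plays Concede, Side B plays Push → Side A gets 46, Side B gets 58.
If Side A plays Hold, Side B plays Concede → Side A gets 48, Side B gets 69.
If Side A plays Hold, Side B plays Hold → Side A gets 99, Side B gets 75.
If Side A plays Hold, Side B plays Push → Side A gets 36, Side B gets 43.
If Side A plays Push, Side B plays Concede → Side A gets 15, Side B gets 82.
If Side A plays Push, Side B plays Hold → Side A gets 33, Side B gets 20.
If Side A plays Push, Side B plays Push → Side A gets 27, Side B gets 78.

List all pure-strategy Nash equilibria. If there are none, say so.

(Hold, Hold)

Mark each player's best response to every combination of opponents' strategies; a profile where every player is best-responding is a pure Nash equilibrium.
Side A against Concede: payoffs 21, 48, 15 → best response Hold.
Side A against Hold: payoffs 87, 99, 33 → best response Hold.
Side A against Push: payoffs 46, 36, 27 → best response Concede.
Side B against Concede: payoffs 51, 92, 58 → best response Hold.
Side B against Hold: payoffs 69, 75, 43 → best response Hold.
Side B against Push: payoffs 82, 20, 78 → best response Concede.
Mutual best responses: (Hold, Hold).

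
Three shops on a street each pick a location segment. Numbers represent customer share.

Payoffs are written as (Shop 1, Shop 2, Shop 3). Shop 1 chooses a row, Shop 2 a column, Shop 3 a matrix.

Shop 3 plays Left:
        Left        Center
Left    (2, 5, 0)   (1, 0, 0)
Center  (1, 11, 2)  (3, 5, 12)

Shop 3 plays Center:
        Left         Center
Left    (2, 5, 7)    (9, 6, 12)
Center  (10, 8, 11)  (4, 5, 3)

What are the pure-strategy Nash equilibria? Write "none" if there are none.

Shop 1 against (Left, Left): payoffs 2, 1 → best response Left.
Shop 1 against (Left, Center): payoffs 2, 10 → best response Center.
Shop 1 against (Center, Left): payoffs 1, 3 → best response Center.
Shop 1 against (Center, Center): payoffs 9, 4 → best response Left.
Shop 2 against (Left, Left): payoffs 5, 0 → best response Left.
Shop 2 against (Left, Center): payoffs 5, 6 → best response Center.
Shop 2 against (Center, Left): payoffs 11, 5 → best response Left.
Shop 2 against (Center, Center): payoffs 8, 5 → best response Left.
Shop 3 against (Left, Left): payoffs 0, 7 → best response Center.
Shop 3 against (Left, Center): payoffs 0, 12 → best response Center.
Shop 3 against (Center, Left): payoffs 2, 11 → best response Center.
Shop 3 against (Center, Center): payoffs 12, 3 → best response Left.
Mutual best responses: (Left, Center, Center); (Center, Left, Center).

Pure-strategy Nash equilibria: (Left, Center, Center); (Center, Left, Center)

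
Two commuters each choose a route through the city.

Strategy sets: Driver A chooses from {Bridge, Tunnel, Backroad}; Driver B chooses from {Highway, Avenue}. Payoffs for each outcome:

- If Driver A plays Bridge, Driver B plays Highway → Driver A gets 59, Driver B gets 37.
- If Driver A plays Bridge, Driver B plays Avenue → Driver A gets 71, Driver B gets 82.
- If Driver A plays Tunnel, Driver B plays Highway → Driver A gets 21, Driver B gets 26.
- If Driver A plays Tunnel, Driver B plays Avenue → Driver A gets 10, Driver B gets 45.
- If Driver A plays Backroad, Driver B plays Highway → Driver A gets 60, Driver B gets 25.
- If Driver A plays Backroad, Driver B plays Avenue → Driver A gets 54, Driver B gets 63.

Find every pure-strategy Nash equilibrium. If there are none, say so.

The unique pure-strategy Nash equilibrium is (Bridge, Avenue).

Driver A against Highway: payoffs 59, 21, 60 → best response Backroad.
Driver A against Avenue: payoffs 71, 10, 54 → best response Bridge.
Driver B against Bridge: payoffs 37, 82 → best response Avenue.
Driver B against Tunnel: payoffs 26, 45 → best response Avenue.
Driver B against Backroad: payoffs 25, 63 → best response Avenue.
Mutual best responses: (Bridge, Avenue).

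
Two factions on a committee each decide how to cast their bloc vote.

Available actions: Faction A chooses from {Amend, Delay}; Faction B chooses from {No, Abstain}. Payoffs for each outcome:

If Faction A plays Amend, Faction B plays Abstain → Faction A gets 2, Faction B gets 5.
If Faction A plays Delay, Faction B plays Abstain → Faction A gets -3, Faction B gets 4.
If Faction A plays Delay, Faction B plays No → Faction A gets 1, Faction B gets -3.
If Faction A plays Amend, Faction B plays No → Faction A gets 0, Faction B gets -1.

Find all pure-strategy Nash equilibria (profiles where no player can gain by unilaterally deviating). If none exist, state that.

Pure NE: (Amend, Abstain)

Mark each player's best response to every combination of opponents' strategies; a profile where every player is best-responding is a pure Nash equilibrium.
Faction A against No: payoffs 0, 1 → best response Delay.
Faction A against Abstain: payoffs 2, -3 → best response Amend.
Faction B against Amend: payoffs -1, 5 → best response Abstain.
Faction B against Delay: payoffs -3, 4 → best response Abstain.
Mutual best responses: (Amend, Abstain).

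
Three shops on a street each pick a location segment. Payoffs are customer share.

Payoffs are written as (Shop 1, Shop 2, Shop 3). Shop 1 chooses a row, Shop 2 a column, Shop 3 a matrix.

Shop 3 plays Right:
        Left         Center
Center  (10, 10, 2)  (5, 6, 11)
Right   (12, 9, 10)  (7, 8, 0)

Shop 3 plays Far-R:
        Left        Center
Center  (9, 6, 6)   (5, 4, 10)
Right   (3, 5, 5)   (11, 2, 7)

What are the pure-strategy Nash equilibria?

(Center, Left, Right): Shop 1 can switch to Right (10 → 12). Not NE.
(Center, Left, Far-R): Shop 1 gets 9, best alternative 3; Shop 2 gets 6, best alternative 4; Shop 3 gets 6, best alternative 2. No profitable deviation — NE.
(Center, Center, Right): Shop 1 can switch to Right (5 → 7). Not NE.
(Center, Center, Far-R): Shop 1 can switch to Right (5 → 11). Not NE.
(Right, Left, Right): Shop 1 gets 12, best alternative 10; Shop 2 gets 9, best alternative 8; Shop 3 gets 10, best alternative 5. No profitable deviation — NE.
(Right, Left, Far-R): Shop 1 can switch to Center (3 → 9). Not NE.
(Right, Center, Right): Shop 2 can switch to Left (8 → 9). Not NE.
(Right, Center, Far-R): Shop 2 can switch to Left (2 → 5). Not NE.

Pure-strategy Nash equilibria: (Center, Left, Far-R), (Right, Left, Right)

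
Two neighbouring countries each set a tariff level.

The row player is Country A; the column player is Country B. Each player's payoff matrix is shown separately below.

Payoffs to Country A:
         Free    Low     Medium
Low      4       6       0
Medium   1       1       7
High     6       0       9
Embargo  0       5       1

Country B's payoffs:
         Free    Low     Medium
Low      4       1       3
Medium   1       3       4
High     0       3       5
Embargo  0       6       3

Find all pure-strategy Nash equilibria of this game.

The unique pure-strategy Nash equilibrium is (High, Medium).

Check each profile: it is a Nash equilibrium iff no player can strictly gain by switching unilaterally.
(Low, Free): Country A can switch to High (4 → 6). Not NE.
(Low, Low): Country B can switch to Free (1 → 4). Not NE.
(Low, Medium): Country A can switch to Medium (0 → 7). Not NE.
(Medium, Free): Country A can switch to Low (1 → 4). Not NE.
(Medium, Low): Country A can switch to Low (1 → 6). Not NE.
(Medium, Medium): Country A can switch to High (7 → 9). Not NE.
(High, Free): Country B can switch to Low (0 → 3). Not NE.
(High, Low): Country A can switch to Low (0 → 6). Not NE.
(High, Medium): Country A gets 9, best alternative 7; Country B gets 5, best alternative 3. No profitable deviation — NE.
(Embargo, Free): Country A can switch to Low (0 → 4). Not NE.
(Embargo, Low): Country A can switch to Low (5 → 6). Not NE.
(The remaining 1 profile has a profitable deviation by the same check.)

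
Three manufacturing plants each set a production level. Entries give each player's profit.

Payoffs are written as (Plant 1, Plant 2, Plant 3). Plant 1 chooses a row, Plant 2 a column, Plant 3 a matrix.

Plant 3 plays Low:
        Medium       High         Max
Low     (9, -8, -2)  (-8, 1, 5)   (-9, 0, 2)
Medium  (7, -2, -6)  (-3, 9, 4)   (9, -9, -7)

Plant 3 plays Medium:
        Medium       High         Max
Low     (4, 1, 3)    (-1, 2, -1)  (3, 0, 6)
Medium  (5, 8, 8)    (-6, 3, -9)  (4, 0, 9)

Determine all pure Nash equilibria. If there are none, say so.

Mark each player's best response to every combination of opponents' strategies; a profile where every player is best-responding is a pure Nash equilibrium.
Plant 1 against (Medium, Low): payoffs 9, 7 → best response Low.
Plant 1 against (Medium, Medium): payoffs 4, 5 → best response Medium.
Plant 1 against (High, Low): payoffs -8, -3 → best response Medium.
Plant 1 against (High, Medium): payoffs -1, -6 → best response Low.
Plant 1 against (Max, Low): payoffs -9, 9 → best response Medium.
Plant 1 against (Max, Medium): payoffs 3, 4 → best response Medium.
Plant 2 against (Low, Low): payoffs -8, 1, 0 → best response High.
Plant 2 against (Low, Medium): payoffs 1, 2, 0 → best response High.
Plant 2 against (Medium, Low): payoffs -2, 9, -9 → best response High.
Plant 2 against (Medium, Medium): payoffs 8, 3, 0 → best response Medium.
Plant 3 against (Low, Medium): payoffs -2, 3 → best response Medium.
Plant 3 against (Low, High): payoffs 5, -1 → best response Low.
Plant 3 against (Low, Max): payoffs 2, 6 → best response Medium.
Plant 3 against (Medium, Medium): payoffs -6, 8 → best response Medium.
Plant 3 against (Medium, High): payoffs 4, -9 → best response Low.
Plant 3 against (Medium, Max): payoffs -7, 9 → best response Medium.
Mutual best responses: (Medium, Medium, Medium); (Medium, High, Low).

The pure Nash equilibria are (Medium, Medium, Medium); (Medium, High, Low).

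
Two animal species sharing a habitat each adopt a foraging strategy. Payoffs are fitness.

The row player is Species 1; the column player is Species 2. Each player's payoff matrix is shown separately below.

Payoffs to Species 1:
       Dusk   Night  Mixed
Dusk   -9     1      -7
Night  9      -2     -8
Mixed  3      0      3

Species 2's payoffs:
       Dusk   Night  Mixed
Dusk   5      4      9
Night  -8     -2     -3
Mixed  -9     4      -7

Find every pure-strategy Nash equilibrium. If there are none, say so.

(Dusk, Dusk): Species 1 can switch to Night (-9 → 9). Not NE.
(Dusk, Night): Species 2 can switch to Dusk (4 → 5). Not NE.
(Dusk, Mixed): Species 1 can switch to Mixed (-7 → 3). Not NE.
(Night, Dusk): Species 2 can switch to Night (-8 → -2). Not NE.
(Night, Night): Species 1 can switch to Dusk (-2 → 1). Not NE.
(Night, Mixed): Species 1 can switch to Dusk (-8 → -7). Not NE.
(Mixed, Dusk): Species 1 can switch to Night (3 → 9). Not NE.
(Mixed, Night): Species 1 can switch to Dusk (0 → 1). Not NE.
(The remaining 1 profile has a profitable deviation by the same check.)

There is no pure-strategy Nash equilibrium.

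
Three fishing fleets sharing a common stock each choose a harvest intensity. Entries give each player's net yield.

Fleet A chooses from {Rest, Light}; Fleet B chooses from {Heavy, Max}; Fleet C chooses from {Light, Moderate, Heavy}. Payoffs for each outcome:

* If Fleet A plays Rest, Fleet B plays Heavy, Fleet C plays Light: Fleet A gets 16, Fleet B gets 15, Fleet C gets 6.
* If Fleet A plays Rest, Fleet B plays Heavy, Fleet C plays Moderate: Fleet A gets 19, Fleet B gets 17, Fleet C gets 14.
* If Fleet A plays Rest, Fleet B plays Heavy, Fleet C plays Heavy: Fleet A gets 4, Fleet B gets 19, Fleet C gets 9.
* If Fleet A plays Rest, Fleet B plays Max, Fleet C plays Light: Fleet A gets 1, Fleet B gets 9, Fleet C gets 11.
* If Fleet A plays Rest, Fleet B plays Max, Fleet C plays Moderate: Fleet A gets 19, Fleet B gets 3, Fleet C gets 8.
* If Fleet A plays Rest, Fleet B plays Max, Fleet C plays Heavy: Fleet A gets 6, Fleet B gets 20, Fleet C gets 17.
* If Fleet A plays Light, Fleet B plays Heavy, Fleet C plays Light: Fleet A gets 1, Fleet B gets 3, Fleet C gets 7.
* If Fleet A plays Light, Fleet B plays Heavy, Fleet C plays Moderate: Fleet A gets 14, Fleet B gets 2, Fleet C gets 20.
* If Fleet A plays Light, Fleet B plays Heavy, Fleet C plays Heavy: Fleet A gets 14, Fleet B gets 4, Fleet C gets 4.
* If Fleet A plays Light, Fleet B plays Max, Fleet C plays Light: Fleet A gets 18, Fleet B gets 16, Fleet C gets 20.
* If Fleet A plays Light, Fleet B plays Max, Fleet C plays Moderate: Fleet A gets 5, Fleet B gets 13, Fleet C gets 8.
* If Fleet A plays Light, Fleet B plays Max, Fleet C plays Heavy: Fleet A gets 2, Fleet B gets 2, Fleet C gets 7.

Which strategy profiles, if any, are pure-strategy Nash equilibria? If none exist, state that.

The pure Nash equilibria are (Rest, Heavy, Moderate); (Rest, Max, Heavy); (Light, Max, Light).

Fleet A against (Heavy, Light): payoffs 16, 1 → best response Rest.
Fleet A against (Heavy, Moderate): payoffs 19, 14 → best response Rest.
Fleet A against (Heavy, Heavy): payoffs 4, 14 → best response Light.
Fleet A against (Max, Light): payoffs 1, 18 → best response Light.
Fleet A against (Max, Moderate): payoffs 19, 5 → best response Rest.
Fleet A against (Max, Heavy): payoffs 6, 2 → best response Rest.
Fleet B against (Rest, Light): payoffs 15, 9 → best response Heavy.
Fleet B against (Rest, Moderate): payoffs 17, 3 → best response Heavy.
Fleet B against (Rest, Heavy): payoffs 19, 20 → best response Max.
Fleet B against (Light, Light): payoffs 3, 16 → best response Max.
Fleet B against (Light, Moderate): payoffs 2, 13 → best response Max.
Fleet B against (Light, Heavy): payoffs 4, 2 → best response Heavy.
Fleet C against (Rest, Heavy): payoffs 6, 14, 9 → best response Moderate.
Fleet C against (Rest, Max): payoffs 11, 8, 17 → best response Heavy.
Fleet C against (Light, Heavy): payoffs 7, 20, 4 → best response Moderate.
Fleet C against (Light, Max): payoffs 20, 8, 7 → best response Light.
Mutual best responses: (Rest, Heavy, Moderate); (Rest, Max, Heavy); (Light, Max, Light).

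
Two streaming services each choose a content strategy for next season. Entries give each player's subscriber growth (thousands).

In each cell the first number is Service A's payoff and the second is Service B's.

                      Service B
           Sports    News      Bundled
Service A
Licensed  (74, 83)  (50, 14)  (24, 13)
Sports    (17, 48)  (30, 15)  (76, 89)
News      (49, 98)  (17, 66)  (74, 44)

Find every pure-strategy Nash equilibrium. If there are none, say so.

(Licensed, Sports): Service A gets 74, best alternative 49; Service B gets 83, best alternative 14. No profitable deviation — NE.
(Licensed, News): Service B can switch to Sports (14 → 83). Not NE.
(Licensed, Bundled): Service A can switch to Sports (24 → 76). Not NE.
(Sports, Sports): Service A can switch to Licensed (17 → 74). Not NE.
(Sports, News): Service A can switch to Licensed (30 → 50). Not NE.
(Sports, Bundled): Service A gets 76, best alternative 74; Service B gets 89, best alternative 48. No profitable deviation — NE.
(News, Sports): Service A can switch to Licensed (49 → 74). Not NE.
(News, News): Service A can switch to Licensed (17 → 50). Not NE.
(News, Bundled): Service A can switch to Sports (74 → 76). Not NE.

(Licensed, Sports) and (Sports, Bundled)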